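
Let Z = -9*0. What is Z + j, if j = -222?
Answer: -222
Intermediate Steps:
Z = 0
Z + j = 0 - 222 = -222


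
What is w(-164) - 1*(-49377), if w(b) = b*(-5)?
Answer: 50197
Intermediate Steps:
w(b) = -5*b
w(-164) - 1*(-49377) = -5*(-164) - 1*(-49377) = 820 + 49377 = 50197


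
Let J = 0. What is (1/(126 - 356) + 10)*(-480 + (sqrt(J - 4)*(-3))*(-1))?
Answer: -110352/23 + 6897*I/115 ≈ -4797.9 + 59.974*I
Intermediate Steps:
(1/(126 - 356) + 10)*(-480 + (sqrt(J - 4)*(-3))*(-1)) = (1/(126 - 356) + 10)*(-480 + (sqrt(0 - 4)*(-3))*(-1)) = (1/(-230) + 10)*(-480 + (sqrt(-4)*(-3))*(-1)) = (-1/230 + 10)*(-480 + ((2*I)*(-3))*(-1)) = 2299*(-480 - 6*I*(-1))/230 = 2299*(-480 + 6*I)/230 = -110352/23 + 6897*I/115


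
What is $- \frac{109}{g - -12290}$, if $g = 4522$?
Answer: $- \frac{109}{16812} \approx -0.0064835$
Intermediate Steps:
$- \frac{109}{g - -12290} = - \frac{109}{4522 - -12290} = - \frac{109}{4522 + 12290} = - \frac{109}{16812}$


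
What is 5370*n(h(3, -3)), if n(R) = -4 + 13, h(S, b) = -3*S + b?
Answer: 48330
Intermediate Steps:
h(S, b) = b - 3*S
n(R) = 9
5370*n(h(3, -3)) = 5370*9 = 48330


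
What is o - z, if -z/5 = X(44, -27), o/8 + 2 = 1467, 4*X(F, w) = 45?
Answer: 47105/4 ≈ 11776.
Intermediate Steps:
X(F, w) = 45/4 (X(F, w) = (1/4)*45 = 45/4)
o = 11720 (o = -16 + 8*1467 = -16 + 11736 = 11720)
z = -225/4 (z = -5*45/4 = -225/4 ≈ -56.250)
o - z = 11720 - 1*(-225/4) = 11720 + 225/4 = 47105/4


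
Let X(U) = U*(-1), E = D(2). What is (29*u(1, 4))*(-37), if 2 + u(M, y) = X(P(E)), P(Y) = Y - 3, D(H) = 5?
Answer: 4292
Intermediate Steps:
E = 5
P(Y) = -3 + Y
X(U) = -U
u(M, y) = -4 (u(M, y) = -2 - (-3 + 5) = -2 - 1*2 = -2 - 2 = -4)
(29*u(1, 4))*(-37) = (29*(-4))*(-37) = -116*(-37) = 4292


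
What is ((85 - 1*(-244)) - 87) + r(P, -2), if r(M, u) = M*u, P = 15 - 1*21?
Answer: 254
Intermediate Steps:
P = -6 (P = 15 - 21 = -6)
((85 - 1*(-244)) - 87) + r(P, -2) = ((85 - 1*(-244)) - 87) - 6*(-2) = ((85 + 244) - 87) + 12 = (329 - 87) + 12 = 242 + 12 = 254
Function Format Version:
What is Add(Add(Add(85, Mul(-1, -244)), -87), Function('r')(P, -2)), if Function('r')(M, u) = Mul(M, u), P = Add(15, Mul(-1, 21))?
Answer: 254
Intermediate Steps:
P = -6 (P = Add(15, -21) = -6)
Add(Add(Add(85, Mul(-1, -244)), -87), Function('r')(P, -2)) = Add(Add(Add(85, Mul(-1, -244)), -87), Mul(-6, -2)) = Add(Add(Add(85, 244), -87), 12) = Add(Add(329, -87), 12) = Add(242, 12) = 254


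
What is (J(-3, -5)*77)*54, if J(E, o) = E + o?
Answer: -33264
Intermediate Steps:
(J(-3, -5)*77)*54 = ((-3 - 5)*77)*54 = -8*77*54 = -616*54 = -33264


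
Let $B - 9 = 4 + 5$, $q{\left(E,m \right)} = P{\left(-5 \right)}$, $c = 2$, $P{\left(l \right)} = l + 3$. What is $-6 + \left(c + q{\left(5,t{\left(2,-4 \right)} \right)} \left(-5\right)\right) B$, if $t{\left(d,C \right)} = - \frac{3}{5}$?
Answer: $210$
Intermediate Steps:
$P{\left(l \right)} = 3 + l$
$t{\left(d,C \right)} = - \frac{3}{5}$ ($t{\left(d,C \right)} = \left(-3\right) \frac{1}{5} = - \frac{3}{5}$)
$q{\left(E,m \right)} = -2$ ($q{\left(E,m \right)} = 3 - 5 = -2$)
$B = 18$ ($B = 9 + \left(4 + 5\right) = 9 + 9 = 18$)
$-6 + \left(c + q{\left(5,t{\left(2,-4 \right)} \right)} \left(-5\right)\right) B = -6 + \left(2 - -10\right) 18 = -6 + \left(2 + 10\right) 18 = -6 + 12 \cdot 18 = -6 + 216 = 210$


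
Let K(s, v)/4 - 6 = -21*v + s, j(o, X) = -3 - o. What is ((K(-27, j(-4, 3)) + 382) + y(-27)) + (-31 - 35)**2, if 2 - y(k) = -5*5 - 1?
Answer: 4598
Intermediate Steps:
y(k) = 28 (y(k) = 2 - (-5*5 - 1) = 2 - (-25 - 1) = 2 - 1*(-26) = 2 + 26 = 28)
K(s, v) = 24 - 84*v + 4*s (K(s, v) = 24 + 4*(-21*v + s) = 24 + 4*(s - 21*v) = 24 + (-84*v + 4*s) = 24 - 84*v + 4*s)
((K(-27, j(-4, 3)) + 382) + y(-27)) + (-31 - 35)**2 = (((24 - 84*(-3 - 1*(-4)) + 4*(-27)) + 382) + 28) + (-31 - 35)**2 = (((24 - 84*(-3 + 4) - 108) + 382) + 28) + (-66)**2 = (((24 - 84*1 - 108) + 382) + 28) + 4356 = (((24 - 84 - 108) + 382) + 28) + 4356 = ((-168 + 382) + 28) + 4356 = (214 + 28) + 4356 = 242 + 4356 = 4598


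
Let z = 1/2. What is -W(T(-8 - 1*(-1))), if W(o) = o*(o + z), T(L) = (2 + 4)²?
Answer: -1314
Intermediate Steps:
z = ½ ≈ 0.50000
T(L) = 36 (T(L) = 6² = 36)
W(o) = o*(½ + o) (W(o) = o*(o + ½) = o*(½ + o))
-W(T(-8 - 1*(-1))) = -36*(½ + 36) = -36*73/2 = -1*1314 = -1314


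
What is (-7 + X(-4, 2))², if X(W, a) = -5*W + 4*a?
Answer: 441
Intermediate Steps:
(-7 + X(-4, 2))² = (-7 + (-5*(-4) + 4*2))² = (-7 + (20 + 8))² = (-7 + 28)² = 21² = 441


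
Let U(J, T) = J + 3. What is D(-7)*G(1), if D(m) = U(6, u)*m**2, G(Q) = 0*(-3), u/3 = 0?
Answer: 0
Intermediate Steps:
u = 0 (u = 3*0 = 0)
U(J, T) = 3 + J
G(Q) = 0
D(m) = 9*m**2 (D(m) = (3 + 6)*m**2 = 9*m**2)
D(-7)*G(1) = (9*(-7)**2)*0 = (9*49)*0 = 441*0 = 0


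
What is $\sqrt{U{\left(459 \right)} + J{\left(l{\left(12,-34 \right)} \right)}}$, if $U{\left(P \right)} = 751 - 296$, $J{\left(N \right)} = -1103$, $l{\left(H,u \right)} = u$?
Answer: $18 i \sqrt{2} \approx 25.456 i$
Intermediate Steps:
$U{\left(P \right)} = 455$
$\sqrt{U{\left(459 \right)} + J{\left(l{\left(12,-34 \right)} \right)}} = \sqrt{455 - 1103} = \sqrt{-648} = 18 i \sqrt{2}$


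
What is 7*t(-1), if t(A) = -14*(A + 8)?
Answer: -686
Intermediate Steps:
t(A) = -112 - 14*A (t(A) = -14*(8 + A) = -112 - 14*A)
7*t(-1) = 7*(-112 - 14*(-1)) = 7*(-112 + 14) = 7*(-98) = -686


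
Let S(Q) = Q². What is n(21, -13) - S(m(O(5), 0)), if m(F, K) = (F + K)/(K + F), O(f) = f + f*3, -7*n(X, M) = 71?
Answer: -78/7 ≈ -11.143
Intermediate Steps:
n(X, M) = -71/7 (n(X, M) = -⅐*71 = -71/7)
O(f) = 4*f (O(f) = f + 3*f = 4*f)
m(F, K) = 1 (m(F, K) = (F + K)/(F + K) = 1)
n(21, -13) - S(m(O(5), 0)) = -71/7 - 1*1² = -71/7 - 1*1 = -71/7 - 1 = -78/7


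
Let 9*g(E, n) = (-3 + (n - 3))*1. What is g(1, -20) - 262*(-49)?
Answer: 115516/9 ≈ 12835.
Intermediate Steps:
g(E, n) = -⅔ + n/9 (g(E, n) = ((-3 + (n - 3))*1)/9 = ((-3 + (-3 + n))*1)/9 = ((-6 + n)*1)/9 = (-6 + n)/9 = -⅔ + n/9)
g(1, -20) - 262*(-49) = (-⅔ + (⅑)*(-20)) - 262*(-49) = (-⅔ - 20/9) + 12838 = -26/9 + 12838 = 115516/9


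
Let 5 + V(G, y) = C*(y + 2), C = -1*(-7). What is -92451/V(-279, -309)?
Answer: 30817/718 ≈ 42.921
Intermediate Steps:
C = 7
V(G, y) = 9 + 7*y (V(G, y) = -5 + 7*(y + 2) = -5 + 7*(2 + y) = -5 + (14 + 7*y) = 9 + 7*y)
-92451/V(-279, -309) = -92451/(9 + 7*(-309)) = -92451/(9 - 2163) = -92451/(-2154) = -92451*(-1/2154) = 30817/718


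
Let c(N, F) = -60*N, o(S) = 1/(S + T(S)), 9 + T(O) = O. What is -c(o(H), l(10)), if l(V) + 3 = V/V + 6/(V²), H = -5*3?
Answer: -20/13 ≈ -1.5385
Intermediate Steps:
T(O) = -9 + O
H = -15
l(V) = -2 + 6/V² (l(V) = -3 + (V/V + 6/(V²)) = -3 + (1 + 6/V²) = -2 + 6/V²)
o(S) = 1/(-9 + 2*S) (o(S) = 1/(S + (-9 + S)) = 1/(-9 + 2*S))
-c(o(H), l(10)) = -(-60)/(-9 + 2*(-15)) = -(-60)/(-9 - 30) = -(-60)/(-39) = -(-60)*(-1)/39 = -1*20/13 = -20/13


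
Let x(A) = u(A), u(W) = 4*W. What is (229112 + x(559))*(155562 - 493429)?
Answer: -78164854716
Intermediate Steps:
x(A) = 4*A
(229112 + x(559))*(155562 - 493429) = (229112 + 4*559)*(155562 - 493429) = (229112 + 2236)*(-337867) = 231348*(-337867) = -78164854716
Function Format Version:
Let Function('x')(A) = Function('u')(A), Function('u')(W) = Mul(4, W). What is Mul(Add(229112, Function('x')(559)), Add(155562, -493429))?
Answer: -78164854716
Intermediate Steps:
Function('x')(A) = Mul(4, A)
Mul(Add(229112, Function('x')(559)), Add(155562, -493429)) = Mul(Add(229112, Mul(4, 559)), Add(155562, -493429)) = Mul(Add(229112, 2236), -337867) = Mul(231348, -337867) = -78164854716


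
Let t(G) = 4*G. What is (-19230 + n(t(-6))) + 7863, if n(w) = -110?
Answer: -11477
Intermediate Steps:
(-19230 + n(t(-6))) + 7863 = (-19230 - 110) + 7863 = -19340 + 7863 = -11477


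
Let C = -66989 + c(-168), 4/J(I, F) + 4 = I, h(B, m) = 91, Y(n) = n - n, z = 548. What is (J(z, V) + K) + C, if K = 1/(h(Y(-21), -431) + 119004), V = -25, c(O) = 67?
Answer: -1083930161009/16196920 ≈ -66922.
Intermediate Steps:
Y(n) = 0
J(I, F) = 4/(-4 + I)
K = 1/119095 (K = 1/(91 + 119004) = 1/119095 ≈ 8.3967e-6)
C = -66922 (C = -66989 + 67 = -66922)
(J(z, V) + K) + C = (4/(-4 + 548) + 1/119095) - 66922 = (4/544 + 1/119095) - 66922 = (4*(1/544) + 1/119095) - 66922 = (1/136 + 1/119095) - 66922 = 119231/16196920 - 66922 = -1083930161009/16196920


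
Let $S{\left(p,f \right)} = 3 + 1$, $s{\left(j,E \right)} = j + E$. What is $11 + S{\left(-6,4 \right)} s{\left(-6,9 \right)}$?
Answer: $23$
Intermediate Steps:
$s{\left(j,E \right)} = E + j$
$S{\left(p,f \right)} = 4$
$11 + S{\left(-6,4 \right)} s{\left(-6,9 \right)} = 11 + 4 \left(9 - 6\right) = 11 + 4 \cdot 3 = 11 + 12 = 23$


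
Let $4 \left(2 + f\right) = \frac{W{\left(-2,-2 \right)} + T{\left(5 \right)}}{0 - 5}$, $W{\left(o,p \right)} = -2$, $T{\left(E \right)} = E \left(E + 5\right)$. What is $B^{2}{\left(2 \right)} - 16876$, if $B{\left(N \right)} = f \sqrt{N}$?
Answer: $- \frac{420932}{25} \approx -16837.0$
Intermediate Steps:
$T{\left(E \right)} = E \left(5 + E\right)$
$f = - \frac{22}{5}$ ($f = -2 + \frac{\left(-2 + 5 \left(5 + 5\right)\right) \frac{1}{0 - 5}}{4} = -2 + \frac{\left(-2 + 5 \cdot 10\right) \frac{1}{-5}}{4} = -2 + \frac{\left(-2 + 50\right) \left(- \frac{1}{5}\right)}{4} = -2 + \frac{48 \left(- \frac{1}{5}\right)}{4} = -2 + \frac{1}{4} \left(- \frac{48}{5}\right) = -2 - \frac{12}{5} = - \frac{22}{5} \approx -4.4$)
$B{\left(N \right)} = - \frac{22 \sqrt{N}}{5}$
$B^{2}{\left(2 \right)} - 16876 = \left(- \frac{22 \sqrt{2}}{5}\right)^{2} - 16876 = \frac{968}{25} - 16876 = - \frac{420932}{25}$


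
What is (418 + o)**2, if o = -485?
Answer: 4489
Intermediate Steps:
(418 + o)**2 = (418 - 485)**2 = (-67)**2 = 4489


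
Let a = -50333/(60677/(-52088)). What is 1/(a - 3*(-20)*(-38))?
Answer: 60677/2483401744 ≈ 2.4433e-5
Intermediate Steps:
a = 2621745304/60677 (a = -50333/(60677*(-1/52088)) = -50333/(-60677/52088) = -50333*(-52088/60677) = 2621745304/60677 ≈ 43208.)
1/(a - 3*(-20)*(-38)) = 1/(2621745304/60677 - 3*(-20)*(-38)) = 1/(2621745304/60677 + 60*(-38)) = 1/(2621745304/60677 - 2280) = 1/(2483401744/60677) = 60677/2483401744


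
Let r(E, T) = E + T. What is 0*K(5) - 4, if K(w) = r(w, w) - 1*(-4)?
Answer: -4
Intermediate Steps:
K(w) = 4 + 2*w (K(w) = (w + w) - 1*(-4) = 2*w + 4 = 4 + 2*w)
0*K(5) - 4 = 0*(4 + 2*5) - 4 = 0*(4 + 10) - 4 = 0*14 - 4 = 0 - 4 = -4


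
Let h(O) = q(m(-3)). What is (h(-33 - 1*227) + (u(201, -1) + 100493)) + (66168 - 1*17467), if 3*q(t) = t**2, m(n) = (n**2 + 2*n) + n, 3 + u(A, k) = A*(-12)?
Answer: 146779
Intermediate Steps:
u(A, k) = -3 - 12*A (u(A, k) = -3 + A*(-12) = -3 - 12*A)
m(n) = n**2 + 3*n
q(t) = t**2/3
h(O) = 0 (h(O) = (-3*(3 - 3))**2/3 = (-3*0)**2/3 = (1/3)*0**2 = (1/3)*0 = 0)
(h(-33 - 1*227) + (u(201, -1) + 100493)) + (66168 - 1*17467) = (0 + ((-3 - 12*201) + 100493)) + (66168 - 1*17467) = (0 + ((-3 - 2412) + 100493)) + (66168 - 17467) = (0 + (-2415 + 100493)) + 48701 = (0 + 98078) + 48701 = 98078 + 48701 = 146779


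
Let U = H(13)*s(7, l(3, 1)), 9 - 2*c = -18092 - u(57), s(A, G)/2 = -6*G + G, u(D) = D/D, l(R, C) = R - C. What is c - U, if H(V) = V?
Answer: 9311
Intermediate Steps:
u(D) = 1
s(A, G) = -10*G (s(A, G) = 2*(-6*G + G) = 2*(-5*G) = -10*G)
c = 9051 (c = 9/2 - (-18092 - 1*1)/2 = 9/2 - (-18092 - 1)/2 = 9/2 - 1/2*(-18093) = 9/2 + 18093/2 = 9051)
U = -260 (U = 13*(-10*(3 - 1*1)) = 13*(-10*(3 - 1)) = 13*(-10*2) = 13*(-20) = -260)
c - U = 9051 - 1*(-260) = 9051 + 260 = 9311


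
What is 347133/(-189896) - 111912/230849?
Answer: -101386947069/43837301704 ≈ -2.3128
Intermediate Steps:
347133/(-189896) - 111912/230849 = 347133*(-1/189896) - 111912*1/230849 = -347133/189896 - 111912/230849 = -101386947069/43837301704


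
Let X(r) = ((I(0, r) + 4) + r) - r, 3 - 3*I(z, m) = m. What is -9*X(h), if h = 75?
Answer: 180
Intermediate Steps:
I(z, m) = 1 - m/3
X(r) = 5 - r/3 (X(r) = (((1 - r/3) + 4) + r) - r = ((5 - r/3) + r) - r = (5 + 2*r/3) - r = 5 - r/3)
-9*X(h) = -9*(5 - 1/3*75) = -9*(5 - 25) = -9*(-20) = 180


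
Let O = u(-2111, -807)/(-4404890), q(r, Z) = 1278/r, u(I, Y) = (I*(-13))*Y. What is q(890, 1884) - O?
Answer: -1408093647/392035210 ≈ -3.5918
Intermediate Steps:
u(I, Y) = -13*I*Y (u(I, Y) = (-13*I)*Y = -13*I*Y)
O = 22146501/4404890 (O = -13*(-2111)*(-807)/(-4404890) = -22146501*(-1/4404890) = 22146501/4404890 ≈ 5.0277)
q(890, 1884) - O = 1278/890 - 1*22146501/4404890 = 1278*(1/890) - 22146501/4404890 = 639/445 - 22146501/4404890 = -1408093647/392035210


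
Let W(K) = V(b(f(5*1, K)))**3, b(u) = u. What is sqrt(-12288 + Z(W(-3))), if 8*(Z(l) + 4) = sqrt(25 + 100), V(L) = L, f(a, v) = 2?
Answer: sqrt(-196672 + 10*sqrt(5))/4 ≈ 110.86*I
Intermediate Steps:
W(K) = 8 (W(K) = 2**3 = 8)
Z(l) = -4 + 5*sqrt(5)/8 (Z(l) = -4 + sqrt(25 + 100)/8 = -4 + sqrt(125)/8 = -4 + (5*sqrt(5))/8 = -4 + 5*sqrt(5)/8)
sqrt(-12288 + Z(W(-3))) = sqrt(-12288 + (-4 + 5*sqrt(5)/8)) = sqrt(-12292 + 5*sqrt(5)/8)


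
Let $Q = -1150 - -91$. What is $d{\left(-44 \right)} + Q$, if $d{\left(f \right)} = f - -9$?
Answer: $-1094$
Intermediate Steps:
$d{\left(f \right)} = 9 + f$ ($d{\left(f \right)} = f + 9 = 9 + f$)
$Q = -1059$ ($Q = -1150 + 91 = -1059$)
$d{\left(-44 \right)} + Q = \left(9 - 44\right) - 1059 = -35 - 1059 = -1094$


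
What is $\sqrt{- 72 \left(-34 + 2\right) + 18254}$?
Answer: $\sqrt{20558} \approx 143.38$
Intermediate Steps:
$\sqrt{- 72 \left(-34 + 2\right) + 18254} = \sqrt{\left(-72\right) \left(-32\right) + 18254} = \sqrt{2304 + 18254} = \sqrt{20558}$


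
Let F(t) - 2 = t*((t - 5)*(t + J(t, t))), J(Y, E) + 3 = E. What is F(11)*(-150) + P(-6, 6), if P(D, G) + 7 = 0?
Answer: -188407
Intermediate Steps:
J(Y, E) = -3 + E
P(D, G) = -7 (P(D, G) = -7 + 0 = -7)
F(t) = 2 + t*(-5 + t)*(-3 + 2*t) (F(t) = 2 + t*((t - 5)*(t + (-3 + t))) = 2 + t*((-5 + t)*(-3 + 2*t)) = 2 + t*(-5 + t)*(-3 + 2*t))
F(11)*(-150) + P(-6, 6) = (2 - 13*11**2 + 2*11**3 + 15*11)*(-150) - 7 = (2 - 13*121 + 2*1331 + 165)*(-150) - 7 = (2 - 1573 + 2662 + 165)*(-150) - 7 = 1256*(-150) - 7 = -188400 - 7 = -188407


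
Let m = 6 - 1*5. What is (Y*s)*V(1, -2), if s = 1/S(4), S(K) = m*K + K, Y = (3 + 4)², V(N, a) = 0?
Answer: 0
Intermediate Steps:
m = 1 (m = 6 - 5 = 1)
Y = 49 (Y = 7² = 49)
S(K) = 2*K (S(K) = 1*K + K = K + K = 2*K)
s = ⅛ (s = 1/(2*4) = 1/8 = ⅛ ≈ 0.12500)
(Y*s)*V(1, -2) = (49*(⅛))*0 = (49/8)*0 = 0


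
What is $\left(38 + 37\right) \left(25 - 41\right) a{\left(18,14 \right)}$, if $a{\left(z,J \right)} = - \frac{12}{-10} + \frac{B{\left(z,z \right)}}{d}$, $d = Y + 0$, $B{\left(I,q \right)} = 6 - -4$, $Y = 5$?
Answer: $-3840$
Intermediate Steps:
$B{\left(I,q \right)} = 10$ ($B{\left(I,q \right)} = 6 + 4 = 10$)
$d = 5$ ($d = 5 + 0 = 5$)
$a{\left(z,J \right)} = \frac{16}{5}$ ($a{\left(z,J \right)} = - \frac{12}{-10} + \frac{10}{5} = \left(-12\right) \left(- \frac{1}{10}\right) + 10 \cdot \frac{1}{5} = \frac{6}{5} + 2 = \frac{16}{5}$)
$\left(38 + 37\right) \left(25 - 41\right) a{\left(18,14 \right)} = \left(38 + 37\right) \left(25 - 41\right) \frac{16}{5} = 75 \left(-16\right) \frac{16}{5} = \left(-1200\right) \frac{16}{5} = -3840$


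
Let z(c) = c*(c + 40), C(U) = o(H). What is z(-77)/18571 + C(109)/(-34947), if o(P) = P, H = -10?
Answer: 14249959/92714391 ≈ 0.15370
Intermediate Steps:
C(U) = -10
z(c) = c*(40 + c)
z(-77)/18571 + C(109)/(-34947) = -77*(40 - 77)/18571 - 10/(-34947) = -77*(-37)*(1/18571) - 10*(-1/34947) = 2849*(1/18571) + 10/34947 = 407/2653 + 10/34947 = 14249959/92714391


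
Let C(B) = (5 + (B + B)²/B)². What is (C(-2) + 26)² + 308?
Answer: 1533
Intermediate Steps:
C(B) = (5 + 4*B)² (C(B) = (5 + (2*B)²/B)² = (5 + (4*B²)/B)² = (5 + 4*B)²)
(C(-2) + 26)² + 308 = ((5 + 4*(-2))² + 26)² + 308 = ((5 - 8)² + 26)² + 308 = ((-3)² + 26)² + 308 = (9 + 26)² + 308 = 35² + 308 = 1225 + 308 = 1533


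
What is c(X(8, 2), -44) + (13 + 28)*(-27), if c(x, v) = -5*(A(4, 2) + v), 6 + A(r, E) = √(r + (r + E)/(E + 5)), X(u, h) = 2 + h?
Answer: -857 - 5*√238/7 ≈ -868.02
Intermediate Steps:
A(r, E) = -6 + √(r + (E + r)/(5 + E)) (A(r, E) = -6 + √(r + (r + E)/(E + 5)) = -6 + √(r + (E + r)/(5 + E)))
c(x, v) = 30 - 5*v - 5*√238/7 (c(x, v) = -5*((-6 + √((2 + 4 + 4*(5 + 2))/(5 + 2))) + v) = -5*((-6 + √((2 + 4 + 4*7)/7)) + v) = -5*((-6 + √((2 + 4 + 28)/7)) + v) = -5*((-6 + √((⅐)*34)) + v) = -5*((-6 + √(34/7)) + v) = -5*((-6 + √238/7) + v) = -5*(-6 + v + √238/7) = 30 - 5*v - 5*√238/7)
c(X(8, 2), -44) + (13 + 28)*(-27) = (30 - 5*(-44) - 5*√238/7) + (13 + 28)*(-27) = (30 + 220 - 5*√238/7) + 41*(-27) = (250 - 5*√238/7) - 1107 = -857 - 5*√238/7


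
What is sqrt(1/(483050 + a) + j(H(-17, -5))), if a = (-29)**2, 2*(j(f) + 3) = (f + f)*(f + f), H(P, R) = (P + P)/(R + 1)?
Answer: sqrt(132529184868210)/967782 ≈ 11.895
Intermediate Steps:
H(P, R) = 2*P/(1 + R) (H(P, R) = (2*P)/(1 + R) = 2*P/(1 + R))
j(f) = -3 + 2*f**2 (j(f) = -3 + ((f + f)*(f + f))/2 = -3 + ((2*f)*(2*f))/2 = -3 + (4*f**2)/2 = -3 + 2*f**2)
a = 841
sqrt(1/(483050 + a) + j(H(-17, -5))) = sqrt(1/(483050 + 841) + (-3 + 2*(2*(-17)/(1 - 5))**2)) = sqrt(1/483891 + (-3 + 2*(2*(-17)/(-4))**2)) = sqrt(1/483891 + (-3 + 2*(2*(-17)*(-1/4))**2)) = sqrt(1/483891 + (-3 + 2*(17/2)**2)) = sqrt(1/483891 + (-3 + 2*(289/4))) = sqrt(1/483891 + (-3 + 289/2)) = sqrt(1/483891 + 283/2) = sqrt(136941155/967782) = sqrt(132529184868210)/967782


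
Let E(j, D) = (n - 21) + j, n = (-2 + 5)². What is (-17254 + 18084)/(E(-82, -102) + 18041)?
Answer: 830/17947 ≈ 0.046247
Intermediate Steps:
n = 9 (n = 3² = 9)
E(j, D) = -12 + j (E(j, D) = (9 - 21) + j = -12 + j)
(-17254 + 18084)/(E(-82, -102) + 18041) = (-17254 + 18084)/((-12 - 82) + 18041) = 830/(-94 + 18041) = 830/17947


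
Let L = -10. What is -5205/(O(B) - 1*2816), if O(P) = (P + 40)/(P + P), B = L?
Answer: 2082/1127 ≈ 1.8474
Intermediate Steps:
B = -10
O(P) = (40 + P)/(2*P) (O(P) = (40 + P)/((2*P)) = (40 + P)*(1/(2*P)) = (40 + P)/(2*P))
-5205/(O(B) - 1*2816) = -5205/((½)*(40 - 10)/(-10) - 1*2816) = -5205/((½)*(-⅒)*30 - 2816) = -5205/(-3/2 - 2816) = -5205/(-5635/2) = -5205*(-2/5635) = 2082/1127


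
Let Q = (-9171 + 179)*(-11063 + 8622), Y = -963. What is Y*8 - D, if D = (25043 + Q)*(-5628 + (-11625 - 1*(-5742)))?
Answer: 252948634461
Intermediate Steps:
Q = 21949472 (Q = -8992*(-2441) = 21949472)
D = -252948642165 (D = (25043 + 21949472)*(-5628 + (-11625 - 1*(-5742))) = 21974515*(-5628 + (-11625 + 5742)) = 21974515*(-5628 - 5883) = 21974515*(-11511) = -252948642165)
Y*8 - D = -963*8 - 1*(-252948642165) = -7704 + 252948642165 = 252948634461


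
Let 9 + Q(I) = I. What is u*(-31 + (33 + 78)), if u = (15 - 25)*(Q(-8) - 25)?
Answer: 33600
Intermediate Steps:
Q(I) = -9 + I
u = 420 (u = (15 - 25)*((-9 - 8) - 25) = -10*(-17 - 25) = -10*(-42) = 420)
u*(-31 + (33 + 78)) = 420*(-31 + (33 + 78)) = 420*(-31 + 111) = 420*80 = 33600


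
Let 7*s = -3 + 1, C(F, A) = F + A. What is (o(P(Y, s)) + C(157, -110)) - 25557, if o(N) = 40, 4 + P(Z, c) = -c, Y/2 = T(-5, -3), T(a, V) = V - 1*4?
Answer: -25470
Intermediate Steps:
C(F, A) = A + F
T(a, V) = -4 + V (T(a, V) = V - 4 = -4 + V)
s = -2/7 (s = (-3 + 1)/7 = (⅐)*(-2) = -2/7 ≈ -0.28571)
Y = -14 (Y = 2*(-4 - 3) = 2*(-7) = -14)
P(Z, c) = -4 - c
(o(P(Y, s)) + C(157, -110)) - 25557 = (40 + (-110 + 157)) - 25557 = (40 + 47) - 25557 = 87 - 25557 = -25470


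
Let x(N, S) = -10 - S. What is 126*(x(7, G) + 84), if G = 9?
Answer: 8190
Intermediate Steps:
126*(x(7, G) + 84) = 126*((-10 - 1*9) + 84) = 126*((-10 - 9) + 84) = 126*(-19 + 84) = 126*65 = 8190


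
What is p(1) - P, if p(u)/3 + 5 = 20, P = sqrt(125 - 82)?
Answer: 45 - sqrt(43) ≈ 38.443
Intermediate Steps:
P = sqrt(43) ≈ 6.5574
p(u) = 45 (p(u) = -15 + 3*20 = -15 + 60 = 45)
p(1) - P = 45 - sqrt(43)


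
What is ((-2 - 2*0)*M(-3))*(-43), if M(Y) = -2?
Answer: -172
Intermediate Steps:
((-2 - 2*0)*M(-3))*(-43) = ((-2 - 2*0)*(-2))*(-43) = ((-2 + 0)*(-2))*(-43) = -2*(-2)*(-43) = 4*(-43) = -172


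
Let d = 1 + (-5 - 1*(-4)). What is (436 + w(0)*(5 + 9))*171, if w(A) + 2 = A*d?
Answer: 69768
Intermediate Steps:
d = 0 (d = 1 + (-5 + 4) = 1 - 1 = 0)
w(A) = -2 (w(A) = -2 + A*0 = -2 + 0 = -2)
(436 + w(0)*(5 + 9))*171 = (436 - 2*(5 + 9))*171 = (436 - 2*14)*171 = (436 - 28)*171 = 408*171 = 69768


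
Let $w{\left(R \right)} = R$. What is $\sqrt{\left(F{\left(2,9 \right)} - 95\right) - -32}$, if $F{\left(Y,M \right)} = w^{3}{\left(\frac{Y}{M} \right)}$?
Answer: $\frac{i \sqrt{45919}}{27} \approx 7.9366 i$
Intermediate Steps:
$F{\left(Y,M \right)} = \frac{Y^{3}}{M^{3}}$ ($F{\left(Y,M \right)} = \left(\frac{Y}{M}\right)^{3} = \frac{Y^{3}}{M^{3}}$)
$\sqrt{\left(F{\left(2,9 \right)} - 95\right) - -32} = \sqrt{\left(\frac{2^{3}}{729} - 95\right) - -32} = \sqrt{\left(\frac{1}{729} \cdot 8 - 95\right) + 32} = \sqrt{\left(\frac{8}{729} - 95\right) + 32} = \sqrt{- \frac{69247}{729} + 32} = \sqrt{- \frac{45919}{729}} = \frac{i \sqrt{45919}}{27}$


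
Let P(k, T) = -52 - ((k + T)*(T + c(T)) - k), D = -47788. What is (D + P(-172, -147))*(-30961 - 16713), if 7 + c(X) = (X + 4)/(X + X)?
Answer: 679663308335/147 ≈ 4.6236e+9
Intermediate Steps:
c(X) = -7 + (4 + X)/(2*X) (c(X) = -7 + (X + 4)/(X + X) = -7 + (4 + X)/((2*X)) = -7 + (4 + X)*(1/(2*X)) = -7 + (4 + X)/(2*X))
P(k, T) = -52 + k - (T + k)*(-13/2 + T + 2/T) (P(k, T) = -52 - ((k + T)*(T + (-13/2 + 2/T)) - k) = -52 - ((T + k)*(-13/2 + T + 2/T) - k) = -52 - (-k + (T + k)*(-13/2 + T + 2/T)) = -52 + (k - (T + k)*(-13/2 + T + 2/T)) = -52 + k - (T + k)*(-13/2 + T + 2/T))
(D + P(-172, -147))*(-30961 - 16713) = (-47788 + (-54 - 1*(-147)² + (13/2)*(-147) + (15/2)*(-172) - 1*(-147)*(-172) - 2*(-172)/(-147)))*(-30961 - 16713) = (-47788 + (-54 - 1*21609 - 1911/2 - 1290 - 25284 - 2*(-172)*(-1/147)))*(-47674) = (-47788 + (-54 - 21609 - 1911/2 - 1290 - 25284 - 344/147))*(-47674) = (-47788 - 14463283/294)*(-47674) = -28512955/294*(-47674) = 679663308335/147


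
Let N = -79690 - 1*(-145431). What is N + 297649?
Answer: 363390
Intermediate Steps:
N = 65741 (N = -79690 + 145431 = 65741)
N + 297649 = 65741 + 297649 = 363390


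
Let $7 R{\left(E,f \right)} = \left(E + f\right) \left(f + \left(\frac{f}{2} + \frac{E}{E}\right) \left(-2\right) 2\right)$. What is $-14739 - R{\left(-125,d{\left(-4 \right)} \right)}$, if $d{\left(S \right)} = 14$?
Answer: $- \frac{105171}{7} \approx -15024.0$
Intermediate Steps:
$R{\left(E,f \right)} = \frac{\left(-4 - f\right) \left(E + f\right)}{7}$ ($R{\left(E,f \right)} = \frac{\left(E + f\right) \left(f + \left(\frac{f}{2} + \frac{E}{E}\right) \left(-2\right) 2\right)}{7} = \frac{\left(E + f\right) \left(f + \left(f \frac{1}{2} + 1\right) \left(-2\right) 2\right)}{7} = \frac{\left(E + f\right) \left(f + \left(\frac{f}{2} + 1\right) \left(-2\right) 2\right)}{7} = \frac{\left(E + f\right) \left(f + \left(1 + \frac{f}{2}\right) \left(-2\right) 2\right)}{7} = \frac{\left(E + f\right) \left(f + \left(-2 - f\right) 2\right)}{7} = \frac{\left(E + f\right) \left(f - \left(4 + 2 f\right)\right)}{7} = \frac{\left(E + f\right) \left(-4 - f\right)}{7} = \frac{\left(-4 - f\right) \left(E + f\right)}{7}$)
$-14739 - R{\left(-125,d{\left(-4 \right)} \right)} = -14739 - \left(\left(- \frac{4}{7}\right) \left(-125\right) - 8 - \frac{14^{2}}{7} - \left(- \frac{125}{7}\right) 14\right) = -14739 - \left(\frac{500}{7} - 8 - 28 + 250\right) = -14739 - \frac{1998}{7} = - \frac{105171}{7}$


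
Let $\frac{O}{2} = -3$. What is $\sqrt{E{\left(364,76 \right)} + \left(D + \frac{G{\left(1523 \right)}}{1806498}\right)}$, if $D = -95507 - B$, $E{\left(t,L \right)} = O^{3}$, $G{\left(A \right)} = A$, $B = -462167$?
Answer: $\frac{\sqrt{132874020743046470}}{602166} \approx 605.35$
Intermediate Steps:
$O = -6$ ($O = 2 \left(-3\right) = -6$)
$E{\left(t,L \right)} = -216$ ($E{\left(t,L \right)} = \left(-6\right)^{3} = -216$)
$D = 366660$ ($D = -95507 - -462167 = -95507 + 462167 = 366660$)
$\sqrt{E{\left(364,76 \right)} + \left(D + \frac{G{\left(1523 \right)}}{1806498}\right)} = \sqrt{-216 + \left(366660 + \frac{1523}{1806498}\right)} = \sqrt{-216 + \frac{662370558203}{1806498}} = \sqrt{\frac{661980354635}{1806498}} = \frac{\sqrt{132874020743046470}}{602166}$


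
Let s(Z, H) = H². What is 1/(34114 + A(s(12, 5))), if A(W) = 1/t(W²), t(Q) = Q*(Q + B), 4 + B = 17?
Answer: 398750/13602957501 ≈ 2.9313e-5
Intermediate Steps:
B = 13 (B = -4 + 17 = 13)
t(Q) = Q*(13 + Q) (t(Q) = Q*(Q + 13) = Q*(13 + Q))
A(W) = 1/(W²*(13 + W²))
1/(34114 + A(s(12, 5))) = 1/(34114 + 1/((5²)²*(13 + (5²)²))) = 1/(34114 + 1/(25²*(13 + 25²))) = 1/(34114 + 1/(625*(13 + 625))) = 1/(34114 + (1/625)/638) = 1/(34114 + (1/625)*(1/638)) = 1/(34114 + 1/398750) = 1/(13602957501/398750) = 398750/13602957501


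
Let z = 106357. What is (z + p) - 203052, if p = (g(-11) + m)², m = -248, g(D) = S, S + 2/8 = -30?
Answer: -308351/16 ≈ -19272.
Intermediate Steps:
S = -121/4 (S = -¼ - 30 = -121/4 ≈ -30.250)
g(D) = -121/4
p = 1238769/16 (p = (-121/4 - 248)² = (-1113/4)² = 1238769/16 ≈ 77423.)
(z + p) - 203052 = (106357 + 1238769/16) - 203052 = 2940481/16 - 203052 = -308351/16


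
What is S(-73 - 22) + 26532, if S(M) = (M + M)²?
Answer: 62632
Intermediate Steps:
S(M) = 4*M² (S(M) = (2*M)² = 4*M²)
S(-73 - 22) + 26532 = 4*(-73 - 22)² + 26532 = 4*(-95)² + 26532 = 4*9025 + 26532 = 36100 + 26532 = 62632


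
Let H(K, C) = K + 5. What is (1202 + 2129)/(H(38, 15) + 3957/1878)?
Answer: 2085206/28237 ≈ 73.847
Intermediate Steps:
H(K, C) = 5 + K
(1202 + 2129)/(H(38, 15) + 3957/1878) = (1202 + 2129)/((5 + 38) + 3957/1878) = 3331/(43 + 3957*(1/1878)) = 3331/(43 + 1319/626) = 3331/(28237/626) = 3331*(626/28237) = 2085206/28237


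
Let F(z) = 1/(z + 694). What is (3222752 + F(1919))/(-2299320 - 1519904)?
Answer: -8421050977/9979632312 ≈ -0.84382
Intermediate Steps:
F(z) = 1/(694 + z)
(3222752 + F(1919))/(-2299320 - 1519904) = (3222752 + 1/(694 + 1919))/(-2299320 - 1519904) = (3222752 + 1/2613)/(-3819224) = (3222752 + 1/2613)*(-1/3819224) = (8421050977/2613)*(-1/3819224) = -8421050977/9979632312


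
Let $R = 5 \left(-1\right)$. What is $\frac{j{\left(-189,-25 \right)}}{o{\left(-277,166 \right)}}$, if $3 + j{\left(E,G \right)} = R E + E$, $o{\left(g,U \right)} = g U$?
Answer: $- \frac{753}{45982} \approx -0.016376$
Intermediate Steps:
$R = -5$
$o{\left(g,U \right)} = U g$
$j{\left(E,G \right)} = -3 - 4 E$ ($j{\left(E,G \right)} = -3 + \left(- 5 E + E\right) = -3 - 4 E$)
$\frac{j{\left(-189,-25 \right)}}{o{\left(-277,166 \right)}} = \frac{-3 - -756}{166 \left(-277\right)} = \frac{-3 + 756}{-45982} = 753 \left(- \frac{1}{45982}\right) = - \frac{753}{45982}$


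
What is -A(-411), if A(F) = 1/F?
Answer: 1/411 ≈ 0.0024331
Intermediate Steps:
-A(-411) = -1/(-411) = -1*(-1/411) = 1/411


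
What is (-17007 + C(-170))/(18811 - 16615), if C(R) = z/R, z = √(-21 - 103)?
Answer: -5669/732 - I*√31/186660 ≈ -7.7445 - 2.9828e-5*I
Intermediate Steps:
z = 2*I*√31 (z = √(-124) = 2*I*√31 ≈ 11.136*I)
C(R) = 2*I*√31/R (C(R) = (2*I*√31)/R = 2*I*√31/R)
(-17007 + C(-170))/(18811 - 16615) = (-17007 + 2*I*√31/(-170))/(18811 - 16615) = (-17007 + 2*I*√31*(-1/170))/2196 = (-17007 - I*√31/85)*(1/2196) = -5669/732 - I*√31/186660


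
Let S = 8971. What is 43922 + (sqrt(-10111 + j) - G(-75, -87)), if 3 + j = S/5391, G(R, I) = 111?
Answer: 43811 + I*sqrt(32654846197)/1797 ≈ 43811.0 + 100.56*I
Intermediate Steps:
j = -7202/5391 (j = -3 + 8971/5391 = -7202/5391 ≈ -1.3359)
43922 + (sqrt(-10111 + j) - G(-75, -87)) = 43922 + (sqrt(-10111 - 7202/5391) - 1*111) = 43922 + (sqrt(-54515603/5391) - 111) = 43922 + (I*sqrt(32654846197)/1797 - 111) = 43922 + (-111 + I*sqrt(32654846197)/1797) = 43811 + I*sqrt(32654846197)/1797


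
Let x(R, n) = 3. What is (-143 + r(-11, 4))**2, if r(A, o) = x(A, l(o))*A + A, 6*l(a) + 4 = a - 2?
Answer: 34969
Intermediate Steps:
l(a) = -1 + a/6 (l(a) = -2/3 + (a - 2)/6 = -2/3 + (-2 + a)/6 = -2/3 + (-1/3 + a/6) = -1 + a/6)
r(A, o) = 4*A (r(A, o) = 3*A + A = 4*A)
(-143 + r(-11, 4))**2 = (-143 + 4*(-11))**2 = (-143 - 44)**2 = (-187)**2 = 34969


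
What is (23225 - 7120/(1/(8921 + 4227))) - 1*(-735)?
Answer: -93589800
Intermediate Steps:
(23225 - 7120/(1/(8921 + 4227))) - 1*(-735) = (23225 - 7120/(1/13148)) + 735 = (23225 - 7120/1/13148) + 735 = (23225 - 7120*13148) + 735 = (23225 - 93613760) + 735 = -93590535 + 735 = -93589800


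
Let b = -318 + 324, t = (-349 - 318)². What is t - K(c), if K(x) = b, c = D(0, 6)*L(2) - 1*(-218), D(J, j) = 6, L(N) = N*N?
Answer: 444883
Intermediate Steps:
L(N) = N²
t = 444889 (t = (-667)² = 444889)
b = 6
c = 242 (c = 6*2² - 1*(-218) = 6*4 + 218 = 24 + 218 = 242)
K(x) = 6
t - K(c) = 444889 - 1*6 = 444889 - 6 = 444883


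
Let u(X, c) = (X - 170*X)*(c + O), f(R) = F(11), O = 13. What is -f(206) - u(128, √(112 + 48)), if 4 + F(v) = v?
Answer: 281209 + 86528*√10 ≈ 5.5484e+5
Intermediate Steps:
F(v) = -4 + v
f(R) = 7 (f(R) = -4 + 11 = 7)
u(X, c) = -169*X*(13 + c) (u(X, c) = (X - 170*X)*(c + 13) = (-169*X)*(13 + c) = -169*X*(13 + c))
-f(206) - u(128, √(112 + 48)) = -1*7 - (-169)*128*(13 + √(112 + 48)) = -7 - (-169)*128*(13 + √160) = -7 - (-169)*128*(13 + 4*√10) = -7 - (-281216 - 86528*√10) = -7 + (281216 + 86528*√10) = 281209 + 86528*√10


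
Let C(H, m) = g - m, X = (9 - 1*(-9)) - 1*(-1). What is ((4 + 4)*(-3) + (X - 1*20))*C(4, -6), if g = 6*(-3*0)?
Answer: -150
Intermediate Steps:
X = 19 (X = (9 + 9) + 1 = 18 + 1 = 19)
g = 0 (g = 6*0 = 0)
C(H, m) = -m (C(H, m) = 0 - m = -m)
((4 + 4)*(-3) + (X - 1*20))*C(4, -6) = ((4 + 4)*(-3) + (19 - 1*20))*(-1*(-6)) = (8*(-3) + (19 - 20))*6 = (-24 - 1)*6 = -25*6 = -150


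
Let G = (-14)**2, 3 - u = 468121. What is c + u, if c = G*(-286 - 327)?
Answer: -588266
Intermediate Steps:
u = -468118 (u = 3 - 1*468121 = 3 - 468121 = -468118)
G = 196
c = -120148 (c = 196*(-286 - 327) = 196*(-613) = -120148)
c + u = -120148 - 468118 = -588266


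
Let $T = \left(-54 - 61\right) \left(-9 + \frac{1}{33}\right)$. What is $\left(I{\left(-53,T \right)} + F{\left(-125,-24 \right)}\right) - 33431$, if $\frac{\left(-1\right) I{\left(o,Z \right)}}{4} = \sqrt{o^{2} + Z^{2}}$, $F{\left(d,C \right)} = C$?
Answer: $-33455 - \frac{4 \sqrt{1161780601}}{33} \approx -37587.0$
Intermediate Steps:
$T = \frac{34040}{33}$ ($T = - 115 \left(-9 + \frac{1}{33}\right) = \left(-115\right) \left(- \frac{296}{33}\right) = \frac{34040}{33} \approx 1031.5$)
$I{\left(o,Z \right)} = - 4 \sqrt{Z^{2} + o^{2}}$ ($I{\left(o,Z \right)} = - 4 \sqrt{o^{2} + Z^{2}} = - 4 \sqrt{Z^{2} + o^{2}}$)
$\left(I{\left(-53,T \right)} + F{\left(-125,-24 \right)}\right) - 33431 = \left(- 4 \sqrt{\left(\frac{34040}{33}\right)^{2} + \left(-53\right)^{2}} - 24\right) - 33431 = \left(- 4 \sqrt{\frac{1158721600}{1089} + 2809} - 24\right) - 33431 = \left(- 4 \sqrt{\frac{1161780601}{1089}} - 24\right) - 33431 = \left(- 4 \frac{\sqrt{1161780601}}{33} - 24\right) - 33431 = \left(- \frac{4 \sqrt{1161780601}}{33} - 24\right) - 33431 = \left(-24 - \frac{4 \sqrt{1161780601}}{33}\right) - 33431 = -33455 - \frac{4 \sqrt{1161780601}}{33}$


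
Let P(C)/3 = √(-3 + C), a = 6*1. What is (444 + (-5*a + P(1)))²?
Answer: 171378 + 2484*I*√2 ≈ 1.7138e+5 + 3512.9*I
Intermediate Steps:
a = 6
P(C) = 3*√(-3 + C)
(444 + (-5*a + P(1)))² = (444 + (-5*6 + 3*√(-3 + 1)))² = (444 + (-30 + 3*√(-2)))² = (444 + (-30 + 3*(I*√2)))² = (444 + (-30 + 3*I*√2))² = (414 + 3*I*√2)²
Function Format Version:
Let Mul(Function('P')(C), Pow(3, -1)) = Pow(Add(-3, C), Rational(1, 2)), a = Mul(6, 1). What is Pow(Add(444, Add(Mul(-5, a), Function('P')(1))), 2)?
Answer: Add(171378, Mul(2484, I, Pow(2, Rational(1, 2)))) ≈ Add(1.7138e+5, Mul(3512.9, I))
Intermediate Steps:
a = 6
Function('P')(C) = Mul(3, Pow(Add(-3, C), Rational(1, 2)))
Pow(Add(444, Add(Mul(-5, a), Function('P')(1))), 2) = Pow(Add(444, Add(Mul(-5, 6), Mul(3, Pow(Add(-3, 1), Rational(1, 2))))), 2) = Pow(Add(444, Add(-30, Mul(3, Pow(-2, Rational(1, 2))))), 2) = Pow(Add(444, Add(-30, Mul(3, Mul(I, Pow(2, Rational(1, 2)))))), 2) = Pow(Add(444, Add(-30, Mul(3, I, Pow(2, Rational(1, 2))))), 2) = Pow(Add(414, Mul(3, I, Pow(2, Rational(1, 2)))), 2)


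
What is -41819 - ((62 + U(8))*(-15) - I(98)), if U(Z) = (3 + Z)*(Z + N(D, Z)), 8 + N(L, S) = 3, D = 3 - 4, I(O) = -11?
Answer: -40405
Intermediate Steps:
D = -1
N(L, S) = -5 (N(L, S) = -8 + 3 = -5)
U(Z) = (-5 + Z)*(3 + Z) (U(Z) = (3 + Z)*(Z - 5) = (3 + Z)*(-5 + Z) = (-5 + Z)*(3 + Z))
-41819 - ((62 + U(8))*(-15) - I(98)) = -41819 - ((62 + (-15 + 8² - 2*8))*(-15) - 1*(-11)) = -41819 - ((62 + (-15 + 64 - 16))*(-15) + 11) = -41819 - ((62 + 33)*(-15) + 11) = -41819 - (95*(-15) + 11) = -41819 - (-1425 + 11) = -41819 - 1*(-1414) = -41819 + 1414 = -40405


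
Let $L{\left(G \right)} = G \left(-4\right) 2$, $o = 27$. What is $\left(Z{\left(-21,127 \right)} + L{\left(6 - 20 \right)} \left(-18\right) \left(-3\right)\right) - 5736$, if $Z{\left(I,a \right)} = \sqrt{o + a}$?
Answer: $312 + \sqrt{154} \approx 324.41$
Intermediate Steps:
$L{\left(G \right)} = - 8 G$ ($L{\left(G \right)} = - 4 G 2 = - 8 G$)
$Z{\left(I,a \right)} = \sqrt{27 + a}$
$\left(Z{\left(-21,127 \right)} + L{\left(6 - 20 \right)} \left(-18\right) \left(-3\right)\right) - 5736 = \left(\sqrt{27 + 127} + - 8 \left(6 - 20\right) \left(-18\right) \left(-3\right)\right) - 5736 = \left(\sqrt{154} + - 8 \left(6 - 20\right) \left(-18\right) \left(-3\right)\right) - 5736 = \left(\sqrt{154} + \left(-8\right) \left(-14\right) \left(-18\right) \left(-3\right)\right) - 5736 = \left(\sqrt{154} + 112 \left(-18\right) \left(-3\right)\right) - 5736 = \left(\sqrt{154} - -6048\right) - 5736 = \left(\sqrt{154} + 6048\right) - 5736 = \left(6048 + \sqrt{154}\right) - 5736 = 312 + \sqrt{154}$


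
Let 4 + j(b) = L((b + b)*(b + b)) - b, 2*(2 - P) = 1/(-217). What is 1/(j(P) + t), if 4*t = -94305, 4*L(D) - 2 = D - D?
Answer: -868/20468961 ≈ -4.2406e-5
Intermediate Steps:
L(D) = ½ (L(D) = ½ + (D - D)/4 = ½ + (¼)*0 = ½ + 0 = ½)
P = 869/434 (P = 2 - ½/(-217) = 2 - ½*(-1/217) = 2 + 1/434 = 869/434 ≈ 2.0023)
j(b) = -7/2 - b (j(b) = -4 + (½ - b) = -7/2 - b)
t = -94305/4 (t = (¼)*(-94305) = -94305/4 ≈ -23576.)
1/(j(P) + t) = 1/((-7/2 - 1*869/434) - 94305/4) = 1/((-7/2 - 869/434) - 94305/4) = 1/(-1194/217 - 94305/4) = 1/(-20468961/868) = -868/20468961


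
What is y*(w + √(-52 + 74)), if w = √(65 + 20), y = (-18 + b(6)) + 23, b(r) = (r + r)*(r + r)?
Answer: 149*√22 + 149*√85 ≈ 2072.6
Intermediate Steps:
b(r) = 4*r² (b(r) = (2*r)*(2*r) = 4*r²)
y = 149 (y = (-18 + 4*6²) + 23 = (-18 + 4*36) + 23 = (-18 + 144) + 23 = 126 + 23 = 149)
w = √85 ≈ 9.2195
y*(w + √(-52 + 74)) = 149*(√85 + √(-52 + 74)) = 149*(√85 + √22) = 149*(√22 + √85) = 149*√22 + 149*√85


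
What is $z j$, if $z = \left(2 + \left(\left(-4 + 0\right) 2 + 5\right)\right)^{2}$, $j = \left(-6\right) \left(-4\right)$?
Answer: $24$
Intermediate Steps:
$j = 24$
$z = 1$ ($z = \left(2 + \left(\left(-4\right) 2 + 5\right)\right)^{2} = \left(2 + \left(-8 + 5\right)\right)^{2} = \left(2 - 3\right)^{2} = \left(-1\right)^{2} = 1$)
$z j = 1 \cdot 24 = 24$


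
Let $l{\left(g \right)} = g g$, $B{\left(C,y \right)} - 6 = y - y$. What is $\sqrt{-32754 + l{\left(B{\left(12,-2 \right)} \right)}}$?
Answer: $i \sqrt{32718} \approx 180.88 i$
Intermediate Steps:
$B{\left(C,y \right)} = 6$ ($B{\left(C,y \right)} = 6 + \left(y - y\right) = 6 + 0 = 6$)
$l{\left(g \right)} = g^{2}$
$\sqrt{-32754 + l{\left(B{\left(12,-2 \right)} \right)}} = \sqrt{-32754 + 6^{2}} = \sqrt{-32754 + 36} = \sqrt{-32718} = i \sqrt{32718}$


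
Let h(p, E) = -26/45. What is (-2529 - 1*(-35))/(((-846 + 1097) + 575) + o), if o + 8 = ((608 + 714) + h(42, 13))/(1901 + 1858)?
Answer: -210936285/69214127 ≈ -3.0476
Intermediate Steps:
h(p, E) = -26/45 (h(p, E) = -26*1/45 = -26/45)
o = -1293776/169155 (o = -8 + ((608 + 714) - 26/45)/(1901 + 1858) = -8 + (1322 - 26/45)/3759 = -8 + (59464/45)*(1/3759) = -8 + 59464/169155 = -1293776/169155 ≈ -7.6485)
(-2529 - 1*(-35))/(((-846 + 1097) + 575) + o) = (-2529 - 1*(-35))/(((-846 + 1097) + 575) - 1293776/169155) = (-2529 + 35)/((251 + 575) - 1293776/169155) = -2494/(826 - 1293776/169155) = -2494/138428254/169155 = -2494*169155/138428254 = -210936285/69214127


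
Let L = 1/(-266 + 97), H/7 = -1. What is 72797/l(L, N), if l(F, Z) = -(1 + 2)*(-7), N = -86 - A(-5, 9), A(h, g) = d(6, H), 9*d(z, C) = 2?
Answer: 72797/21 ≈ 3466.5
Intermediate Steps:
H = -7 (H = 7*(-1) = -7)
d(z, C) = 2/9 (d(z, C) = (⅑)*2 = 2/9)
A(h, g) = 2/9
L = -1/169 (L = 1/(-169) = -1/169 ≈ -0.0059172)
N = -776/9 (N = -86 - 1*2/9 = -86 - 2/9 = -776/9 ≈ -86.222)
l(F, Z) = 21 (l(F, Z) = -3*(-7) = -1*(-21) = 21)
72797/l(L, N) = 72797/21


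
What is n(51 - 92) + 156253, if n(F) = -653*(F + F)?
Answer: 209799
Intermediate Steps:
n(F) = -1306*F
n(51 - 92) + 156253 = -1306*(51 - 92) + 156253 = -1306*(-41) + 156253 = 53546 + 156253 = 209799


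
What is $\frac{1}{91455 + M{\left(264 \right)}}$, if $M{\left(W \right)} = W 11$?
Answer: $\frac{1}{94359} \approx 1.0598 \cdot 10^{-5}$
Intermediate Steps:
$M{\left(W \right)} = 11 W$
$\frac{1}{91455 + M{\left(264 \right)}} = \frac{1}{91455 + 11 \cdot 264} = \frac{1}{91455 + 2904} = \frac{1}{94359}$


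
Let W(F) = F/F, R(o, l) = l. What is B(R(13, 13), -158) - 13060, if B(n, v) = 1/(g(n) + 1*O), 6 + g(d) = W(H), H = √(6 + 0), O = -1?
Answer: -78361/6 ≈ -13060.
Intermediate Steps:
H = √6 ≈ 2.4495
W(F) = 1
g(d) = -5 (g(d) = -6 + 1 = -5)
B(n, v) = -⅙ (B(n, v) = 1/(-5 + 1*(-1)) = 1/(-5 - 1) = 1/(-6) = -⅙)
B(R(13, 13), -158) - 13060 = -⅙ - 13060 = -78361/6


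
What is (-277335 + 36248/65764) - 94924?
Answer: -6120301157/16441 ≈ -3.7226e+5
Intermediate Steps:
(-277335 + 36248/65764) - 94924 = (-277335 + 36248*(1/65764)) - 94924 = (-277335 + 9062/16441) - 94924 = -4559655673/16441 - 94924 = -6120301157/16441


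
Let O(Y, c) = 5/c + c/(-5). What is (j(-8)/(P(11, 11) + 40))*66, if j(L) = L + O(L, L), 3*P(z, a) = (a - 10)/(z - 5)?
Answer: -83457/7210 ≈ -11.575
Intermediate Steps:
O(Y, c) = 5/c - c/5 (O(Y, c) = 5/c + c*(-1/5) = 5/c - c/5)
P(z, a) = (-10 + a)/(3*(-5 + z)) (P(z, a) = ((a - 10)/(z - 5))/3 = ((-10 + a)/(-5 + z))/3 = (-10 + a)/(3*(-5 + z)))
j(L) = 5/L + 4*L/5 (j(L) = L + (5/L - L/5) = 5/L + 4*L/5)
(j(-8)/(P(11, 11) + 40))*66 = ((5/(-8) + (4/5)*(-8))/((-10 + 11)/(3*(-5 + 11)) + 40))*66 = ((5*(-1/8) - 32/5)/((1/3)*1/6 + 40))*66 = ((-5/8 - 32/5)/((1/3)*(1/6)*1 + 40))*66 = -281/(40*(1/18 + 40))*66 = -281/(40*721/18)*66 = -281/40*18/721*66 = -2529/14420*66 = -83457/7210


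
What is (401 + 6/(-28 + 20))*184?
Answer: 73646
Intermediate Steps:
(401 + 6/(-28 + 20))*184 = (401 + 6/(-8))*184 = (401 - ⅛*6)*184 = (401 - ¾)*184 = (1601/4)*184 = 73646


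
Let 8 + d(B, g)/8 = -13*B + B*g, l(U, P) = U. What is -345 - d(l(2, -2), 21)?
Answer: -409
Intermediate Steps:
d(B, g) = -64 - 104*B + 8*B*g (d(B, g) = -64 + 8*(-13*B + B*g) = -64 + (-104*B + 8*B*g) = -64 - 104*B + 8*B*g)
-345 - d(l(2, -2), 21) = -345 - (-64 - 104*2 + 8*2*21) = -345 - (-64 - 208 + 336) = -345 - 1*64 = -345 - 64 = -409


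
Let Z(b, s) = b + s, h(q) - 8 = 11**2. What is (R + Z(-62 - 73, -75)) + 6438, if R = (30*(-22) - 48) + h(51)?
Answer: 5649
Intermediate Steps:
h(q) = 129 (h(q) = 8 + 11**2 = 8 + 121 = 129)
R = -579 (R = (30*(-22) - 48) + 129 = (-660 - 48) + 129 = -708 + 129 = -579)
(R + Z(-62 - 73, -75)) + 6438 = (-579 + ((-62 - 73) - 75)) + 6438 = (-579 + (-135 - 75)) + 6438 = (-579 - 210) + 6438 = -789 + 6438 = 5649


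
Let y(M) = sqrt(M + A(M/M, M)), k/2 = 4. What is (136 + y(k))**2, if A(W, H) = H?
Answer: 19600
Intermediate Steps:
k = 8 (k = 2*4 = 8)
y(M) = sqrt(2)*sqrt(M) (y(M) = sqrt(M + M) = sqrt(2*M) = sqrt(2)*sqrt(M))
(136 + y(k))**2 = (136 + sqrt(2)*sqrt(8))**2 = (136 + sqrt(2)*(2*sqrt(2)))**2 = (136 + 4)**2 = 140**2 = 19600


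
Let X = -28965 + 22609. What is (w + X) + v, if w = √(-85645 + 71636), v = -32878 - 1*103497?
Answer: -142731 + I*√14009 ≈ -1.4273e+5 + 118.36*I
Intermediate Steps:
v = -136375 (v = -32878 - 103497 = -136375)
X = -6356
w = I*√14009 (w = √(-14009) = I*√14009 ≈ 118.36*I)
(w + X) + v = (I*√14009 - 6356) - 136375 = (-6356 + I*√14009) - 136375 = -142731 + I*√14009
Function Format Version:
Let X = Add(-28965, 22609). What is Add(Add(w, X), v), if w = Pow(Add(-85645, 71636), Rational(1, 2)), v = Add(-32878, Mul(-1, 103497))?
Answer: Add(-142731, Mul(I, Pow(14009, Rational(1, 2)))) ≈ Add(-1.4273e+5, Mul(118.36, I))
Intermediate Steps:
v = -136375 (v = Add(-32878, -103497) = -136375)
X = -6356
w = Mul(I, Pow(14009, Rational(1, 2))) (w = Pow(-14009, Rational(1, 2)) = Mul(I, Pow(14009, Rational(1, 2))) ≈ Mul(118.36, I))
Add(Add(w, X), v) = Add(Add(Mul(I, Pow(14009, Rational(1, 2))), -6356), -136375) = Add(Add(-6356, Mul(I, Pow(14009, Rational(1, 2)))), -136375) = Add(-142731, Mul(I, Pow(14009, Rational(1, 2))))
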